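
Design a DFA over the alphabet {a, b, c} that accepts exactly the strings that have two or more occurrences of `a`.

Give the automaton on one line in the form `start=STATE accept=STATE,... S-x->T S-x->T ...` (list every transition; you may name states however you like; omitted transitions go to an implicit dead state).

start=s0 accept=s2,s3 s0-a->s1 s0-b->s0 s0-c->s0 s1-a->s2 s1-b->s1 s1-c->s1 s2-a->s3 s2-b->s2 s2-c->s2 s3-a->s3 s3-b->s3 s3-c->s3

Count `a`s, saturating at 3: states s0 through s2 mean 0 through 2 `a`s seen; s3 means more than 2. Each `a` increments (capped at s3); other symbols loop. Accept from {s2, s3}.
        a   b   c  
>  s0   s1  s0  s0 
   s1   s2  s1  s1 
 * s2   s3  s2  s2 
 * s3   s3  s3  s3 
(> = start, * = accepting)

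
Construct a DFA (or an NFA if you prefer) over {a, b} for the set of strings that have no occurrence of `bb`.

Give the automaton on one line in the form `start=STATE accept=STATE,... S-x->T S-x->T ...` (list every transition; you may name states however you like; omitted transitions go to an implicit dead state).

Track partial matches of the forbidden pattern `bb`. State S2 is a dead state reached once `bb` has occurred; every other state accepts. S0 means no part of `bb` is currently matched.
With 3 states:
        a   b  
>* S0   S0  S1 
 * S1   S0  S2 
   S2   S2  S2 
(> = start, * = accepting)

start=S0 accept=S0,S1 S0-a->S0 S0-b->S1 S1-a->S0 S1-b->S2 S2-a->S2 S2-b->S2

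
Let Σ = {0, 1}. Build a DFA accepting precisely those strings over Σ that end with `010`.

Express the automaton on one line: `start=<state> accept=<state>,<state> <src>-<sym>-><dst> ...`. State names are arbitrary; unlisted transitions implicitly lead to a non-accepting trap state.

Let each state record the length of the longest suffix of the input read so far that is also a prefix of `010`. q1 means the last symbol is `0`; q2 means the last 2 symbols are `01`; q3 means the last 3 symbols are `010`. Accept only at q3, where the string currently ends in `010`.
A 4-state machine:
        0   1  
>  q0   q1  q0 
   q1   q1  q2 
   q2   q3  q0 
 * q3   q1  q2 
(> = start, * = accepting)

start=q0 accept=q3 q0-0->q1 q0-1->q0 q1-0->q1 q1-1->q2 q2-0->q3 q2-1->q0 q3-0->q1 q3-1->q2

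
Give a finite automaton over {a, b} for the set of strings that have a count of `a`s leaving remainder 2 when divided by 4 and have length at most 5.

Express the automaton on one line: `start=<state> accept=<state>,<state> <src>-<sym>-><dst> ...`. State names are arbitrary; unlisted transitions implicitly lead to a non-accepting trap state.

start=q0 accept=q3,q7,q10,q12 q0-a->q1 q0-b->q2 q1-a->q3 q1-b->q4 q2-a->q4 q2-b->q5 q3-a->q6 q3-b->q7 q4-a->q7 q4-b->q8 q5-a->q8 q5-b->q9 q6-a->q6 q6-b->q6 q7-a->q6 q7-b->q10 q8-a->q10 q8-b->q11 q9-a->q11 q9-b->q6 q10-a->q6 q10-b->q12 q11-a->q12 q11-b->q6 q12-a->q6 q12-b->q6

Run two small machines in parallel and take their product. The first has 4 states tracking the count of `a`s modulo 4; the second has 7 states tracking the input length, saturating at 6. A product state is a pair (one from each), accepting exactly when both do. Minimizing collapses redundant product states.
          a    b  
>  q0     q1   q2 
   q1     q3   q4 
   q2     q4   q5 
 * q3     q6   q7 
   q4     q7   q8 
   q5     q8   q9 
   q6     q6   q6 
 * q7     q6  q10 
   q8    q10  q11 
   q9    q11   q6 
 * q10    q6  q12 
   q11   q12   q6 
 * q12    q6   q6 
(> = start, * = accepting)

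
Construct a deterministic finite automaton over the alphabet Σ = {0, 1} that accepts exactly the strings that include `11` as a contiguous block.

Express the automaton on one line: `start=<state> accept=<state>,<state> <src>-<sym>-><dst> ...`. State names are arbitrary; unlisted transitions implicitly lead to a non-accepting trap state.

start=q0 accept=q2 q0-0->q0 q0-1->q1 q1-0->q0 q1-1->q2 q2-0->q2 q2-1->q2

Track how much of `11` has been matched so far: state q0 is no progress, q2 is the absorbing accept state reached once `11` has occurred. Intermediate states record partial matches; on a mismatch, fall back to the longest reusable overlap.
3 states suffice.
        0   1  
>  q0   q0  q1 
   q1   q0  q2 
 * q2   q2  q2 
(> = start, * = accepting)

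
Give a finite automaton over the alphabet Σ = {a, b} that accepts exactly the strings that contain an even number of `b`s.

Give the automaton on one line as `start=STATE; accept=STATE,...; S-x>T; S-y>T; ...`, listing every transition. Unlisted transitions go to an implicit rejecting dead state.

Keep the running count of `b`s modulo 2: each `b` advances along the cycle S0 → S1 → S0 while other symbols loop. Accept at S0.
        a   b  
>* S0   S0  S1 
   S1   S1  S0 
(> = start, * = accepting)

start=S0; accept=S0; S0-a>S0; S0-b>S1; S1-a>S1; S1-b>S0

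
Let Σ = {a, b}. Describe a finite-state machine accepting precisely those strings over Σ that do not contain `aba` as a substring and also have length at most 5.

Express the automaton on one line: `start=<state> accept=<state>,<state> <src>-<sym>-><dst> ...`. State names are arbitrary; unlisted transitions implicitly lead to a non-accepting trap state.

start=S0 accept=S0,S1,S2,S3,S4,S5,S6,S7,S9,S10,S11,S13,S14,S15,S17 S0-a->S1 S0-b->S2 S1-a->S3 S1-b->S4 S2-a->S3 S2-b->S5 S3-a->S6 S3-b->S7 S4-a->S8 S4-b->S9 S5-a->S6 S5-b->S9 S6-a->S10 S6-b->S11 S7-a->S12 S7-b->S13 S8-a->S12 S8-b->S12 S9-a->S10 S9-b->S13 S10-a->S14 S10-b->S15 S11-a->S16 S11-b->S17 S12-a->S16 S12-b->S16 S13-a->S14 S13-b->S17 S14-a->S18 S14-b->S19 S15-a->S20 S15-b->S21 S16-a->S20 S16-b->S20 S17-a->S18 S17-b->S21 S18-a->S18 S18-b->S19 S19-a->S20 S19-b->S21 S20-a->S20 S20-b->S20 S21-a->S18 S21-b->S21

Build one automaton per condition and run them in lockstep. The first has 4 states tracking partial matches of the forbidden pattern `aba`; the second has 7 states tracking the input length, saturating at 6. A product state is a pair (one from each), accepting exactly when both do.
          a    b  
>* S0     S1   S2 
 * S1     S3   S4 
 * S2     S3   S5 
 * S3     S6   S7 
 * S4     S8   S9 
 * S5     S6   S9 
 * S6    S10  S11 
 * S7    S12  S13 
   S8    S12  S12 
 * S9    S10  S13 
 * S10   S14  S15 
 * S11   S16  S17 
   S12   S16  S16 
 * S13   S14  S17 
 * S14   S18  S19 
 * S15   S20  S21 
   S16   S20  S20 
 * S17   S18  S21 
   S18   S18  S19 
   S19   S20  S21 
   S20   S20  S20 
   S21   S18  S21 
(> = start, * = accepting)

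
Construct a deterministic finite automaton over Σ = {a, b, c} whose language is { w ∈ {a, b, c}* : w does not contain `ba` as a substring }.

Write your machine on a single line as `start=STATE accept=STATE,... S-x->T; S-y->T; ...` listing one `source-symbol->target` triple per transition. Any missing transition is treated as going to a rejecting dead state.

This is the complement of 'contains `ba`'. Use the same substring-matching states — q0 through q2 holding how much of `ba` has just been matched — but flip the accepting set: everything except the trap q2 accepts.
A 3-state machine:
        a   b   c  
>* q0   q0  q1  q0 
 * q1   q2  q1  q0 
   q2   q2  q2  q2 
(> = start, * = accepting)

start=q0; accept=q0,q1; q0-a->q0; q0-b->q1; q0-c->q0; q1-a->q2; q1-b->q1; q1-c->q0; q2-a->q2; q2-b->q2; q2-c->q2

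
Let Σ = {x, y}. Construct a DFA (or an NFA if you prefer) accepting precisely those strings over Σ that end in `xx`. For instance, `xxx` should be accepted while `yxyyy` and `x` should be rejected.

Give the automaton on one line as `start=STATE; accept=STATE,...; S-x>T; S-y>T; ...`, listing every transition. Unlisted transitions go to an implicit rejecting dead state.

Remember how much of `xx` the current input suffix matches. State q0 means no match yet; q1 means the last symbol is `x`; q2 means the last 2 symbols are `xx`. Only q2 accepts. On a mismatch, fall back to the longest proper suffix that is still a prefix of `xx`.
With 3 states:
        x   y  
>  q0   q1  q0 
   q1   q2  q0 
 * q2   q2  q0 
(> = start, * = accepting)

start=q0; accept=q2; q0-x>q1; q0-y>q0; q1-x>q2; q1-y>q0; q2-x>q2; q2-y>q0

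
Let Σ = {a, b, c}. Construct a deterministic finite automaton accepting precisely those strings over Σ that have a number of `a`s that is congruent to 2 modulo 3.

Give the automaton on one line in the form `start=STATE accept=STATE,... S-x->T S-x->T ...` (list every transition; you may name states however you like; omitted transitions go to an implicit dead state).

start=q0 accept=q2 q0-a->q1 q0-b->q0 q0-c->q0 q1-a->q2 q1-b->q1 q1-c->q1 q2-a->q0 q2-b->q2 q2-c->q2

The only thing that matters is how many `a`s have appeared, reduced mod 3. Use one state per residue: q0 for 0, …, q2 for 2. Reading `a` moves to the next residue; anything else stays put. q2 is accepting.
        a   b   c  
>  q0   q1  q0  q0 
   q1   q2  q1  q1 
 * q2   q0  q2  q2 
(> = start, * = accepting)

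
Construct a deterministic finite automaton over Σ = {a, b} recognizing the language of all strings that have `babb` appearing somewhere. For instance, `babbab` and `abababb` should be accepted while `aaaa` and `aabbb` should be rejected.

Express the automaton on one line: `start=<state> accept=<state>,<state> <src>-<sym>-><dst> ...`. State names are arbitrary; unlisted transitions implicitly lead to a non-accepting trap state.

start=s0 accept=s4 s0-a->s0 s0-b->s1 s1-a->s2 s1-b->s1 s2-a->s0 s2-b->s3 s3-a->s2 s3-b->s4 s4-a->s4 s4-b->s4

Track how much of `babb` has been matched so far: state s0 is no progress, s4 is the absorbing accept state reached once `babb` has occurred. Intermediate states record partial matches; on a mismatch, fall back to the longest reusable overlap.
5 states suffice.
        a   b  
>  s0   s0  s1 
   s1   s2  s1 
   s2   s0  s3 
   s3   s2  s4 
 * s4   s4  s4 
(> = start, * = accepting)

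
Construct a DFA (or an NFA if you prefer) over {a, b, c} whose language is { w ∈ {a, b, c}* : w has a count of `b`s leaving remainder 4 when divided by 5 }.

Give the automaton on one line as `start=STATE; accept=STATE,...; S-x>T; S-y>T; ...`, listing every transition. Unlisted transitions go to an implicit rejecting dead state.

Keep the running count of `b`s modulo 5: each `b` advances along the cycle S0 → S1 → S2 → S3 → S4 → S0 while other symbols loop. Accept at S4.
5 states suffice.
        a   b   c  
>  S0   S0  S1  S0 
   S1   S1  S2  S1 
   S2   S2  S3  S2 
   S3   S3  S4  S3 
 * S4   S4  S0  S4 
(> = start, * = accepting)

start=S0; accept=S4; S0-a>S0; S0-b>S1; S0-c>S0; S1-a>S1; S1-b>S2; S1-c>S1; S2-a>S2; S2-b>S3; S2-c>S2; S3-a>S3; S3-b>S4; S3-c>S3; S4-a>S4; S4-b>S0; S4-c>S4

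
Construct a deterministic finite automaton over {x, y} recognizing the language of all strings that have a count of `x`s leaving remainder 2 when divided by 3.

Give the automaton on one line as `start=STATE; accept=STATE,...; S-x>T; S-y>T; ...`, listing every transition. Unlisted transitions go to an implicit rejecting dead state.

Keep the running count of `x`s modulo 3: each `x` advances along the cycle s0 → s1 → s2 → s0 while other symbols loop. Accept at s2.
        x   y  
>  s0   s1  s0 
   s1   s2  s1 
 * s2   s0  s2 
(> = start, * = accepting)

start=s0; accept=s2; s0-x>s1; s0-y>s0; s1-x>s2; s1-y>s1; s2-x>s0; s2-y>s2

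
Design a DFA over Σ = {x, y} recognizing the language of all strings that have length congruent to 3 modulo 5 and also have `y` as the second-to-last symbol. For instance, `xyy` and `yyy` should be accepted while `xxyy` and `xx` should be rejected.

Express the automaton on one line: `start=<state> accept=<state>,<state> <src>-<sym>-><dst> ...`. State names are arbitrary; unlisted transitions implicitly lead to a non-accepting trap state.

start=q0 accept=q5 q0-x->q1 q0-y->q1 q1-x->q2 q1-y->q3 q2-x->q4 q2-y->q4 q3-x->q5 q3-y->q5 q4-x->q6 q4-y->q6 q5-x->q6 q5-y->q6 q6-x->q0 q6-y->q0

Run two small machines in parallel and take their product. One (5 states) tracks the input length modulo 5; the other (7 states) tracks the last 2 symbols read. Each combined state is a pair, one component from each; accept when both components accept. Minimizing collapses redundant product states.
        x   y  
>  q0   q1  q1 
   q1   q2  q3 
   q2   q4  q4 
   q3   q5  q5 
   q4   q6  q6 
 * q5   q6  q6 
   q6   q0  q0 
(> = start, * = accepting)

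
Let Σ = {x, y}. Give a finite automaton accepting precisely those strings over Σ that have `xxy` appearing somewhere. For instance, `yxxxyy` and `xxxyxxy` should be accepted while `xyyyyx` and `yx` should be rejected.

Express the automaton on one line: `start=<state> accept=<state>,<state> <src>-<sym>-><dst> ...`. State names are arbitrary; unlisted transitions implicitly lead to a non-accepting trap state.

start=A accept=D A-x->B A-y->A B-x->C B-y->A C-x->C C-y->D D-x->D D-y->D

States A..C record the length of the longest prefix of `xxy` that matches the current input suffix. Reaching D means `xxy` has been seen, and we stay there forever. Accept from D.
A 4-state machine:
       x  y 
>  A   B  A 
   B   C  A 
   C   C  D 
 * D   D  D 
(> = start, * = accepting)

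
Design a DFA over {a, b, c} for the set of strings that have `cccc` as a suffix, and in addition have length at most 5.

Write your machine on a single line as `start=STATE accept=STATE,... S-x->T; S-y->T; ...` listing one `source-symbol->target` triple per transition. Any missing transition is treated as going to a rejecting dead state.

Build one automaton per condition and run them in lockstep. The first has 5 states tracking how much of the suffix `cccc` has currently been matched; the second has 7 states tracking the input length, saturating at 6. A product state is a pair (one from each), accepting exactly when both do. After merging equivalent states the machine shrinks.
11 states suffice.
          a    b    c  
>  q0     q1   q1   q2 
   q1     q3   q3   q4 
   q2     q3   q3   q5 
   q3     q3   q3   q3 
   q4     q3   q3   q6 
   q5     q3   q3   q7 
   q6     q3   q3   q8 
   q7     q3   q3   q9 
   q8     q3   q3  q10 
 * q9     q3   q3  q10 
 * q10    q3   q3   q3 
(> = start, * = accepting)

start=q0; accept=q9,q10; q0-a->q1; q0-b->q1; q0-c->q2; q1-a->q3; q1-b->q3; q1-c->q4; q2-a->q3; q2-b->q3; q2-c->q5; q3-a->q3; q3-b->q3; q3-c->q3; q4-a->q3; q4-b->q3; q4-c->q6; q5-a->q3; q5-b->q3; q5-c->q7; q6-a->q3; q6-b->q3; q6-c->q8; q7-a->q3; q7-b->q3; q7-c->q9; q8-a->q3; q8-b->q3; q8-c->q10; q9-a->q3; q9-b->q3; q9-c->q10; q10-a->q3; q10-b->q3; q10-c->q3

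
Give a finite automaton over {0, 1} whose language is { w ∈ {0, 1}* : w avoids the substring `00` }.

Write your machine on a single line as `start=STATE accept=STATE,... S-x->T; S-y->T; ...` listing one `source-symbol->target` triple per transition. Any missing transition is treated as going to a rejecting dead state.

This is the complement of 'contains `00`'. Use the same substring-matching states — s0 through s2 holding how much of `00` has just been matched — but flip the accepting set: everything except the trap s2 accepts.
        0   1  
>* s0   s1  s0 
 * s1   s2  s0 
   s2   s2  s2 
(> = start, * = accepting)

start=s0; accept=s0,s1; s0-0->s1; s0-1->s0; s1-0->s2; s1-1->s0; s2-0->s2; s2-1->s2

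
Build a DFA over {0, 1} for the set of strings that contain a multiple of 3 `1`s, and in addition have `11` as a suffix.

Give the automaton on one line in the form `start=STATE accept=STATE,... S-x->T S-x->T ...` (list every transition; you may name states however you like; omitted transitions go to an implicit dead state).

start=q0 accept=q4 q0-0->q0 q0-1->q1 q1-0->q1 q1-1->q2 q2-0->q3 q2-1->q4 q3-0->q3 q3-1->q0 q4-0->q0 q4-1->q1

Build one automaton per condition and run them in lockstep. One (3 states) tracks the count of `1`s modulo 3; the other (3 states) tracks how much of the suffix `11` has currently been matched. Each combined state is a pair, one component from each; accept when both components accept. Minimizing collapses redundant product states.
        0   1  
>  q0   q0  q1 
   q1   q1  q2 
   q2   q3  q4 
   q3   q3  q0 
 * q4   q0  q1 
(> = start, * = accepting)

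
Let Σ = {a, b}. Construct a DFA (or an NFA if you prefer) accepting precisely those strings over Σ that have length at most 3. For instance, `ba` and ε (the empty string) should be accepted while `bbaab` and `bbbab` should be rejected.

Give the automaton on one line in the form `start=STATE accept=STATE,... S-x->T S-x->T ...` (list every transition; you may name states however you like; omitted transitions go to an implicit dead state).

Count input length up to 4: every symbol moves from q0 toward q4, which means 'more than 3' and absorbs. Accept from {q0, q1, q2, q3}.
        a   b  
>* q0   q1  q1 
 * q1   q2  q2 
 * q2   q3  q3 
 * q3   q4  q4 
   q4   q4  q4 
(> = start, * = accepting)

start=q0 accept=q0,q1,q2,q3 q0-a->q1 q0-b->q1 q1-a->q2 q1-b->q2 q2-a->q3 q2-b->q3 q3-a->q4 q3-b->q4 q4-a->q4 q4-b->q4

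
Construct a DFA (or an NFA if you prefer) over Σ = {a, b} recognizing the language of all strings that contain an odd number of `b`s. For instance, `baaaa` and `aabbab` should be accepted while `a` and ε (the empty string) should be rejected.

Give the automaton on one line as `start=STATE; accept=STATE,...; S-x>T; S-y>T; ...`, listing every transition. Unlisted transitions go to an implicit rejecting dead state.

start=q0; accept=q1; q0-a>q0; q0-b>q1; q1-a>q1; q1-b>q0

Keep the running count of `b`s modulo 2: each `b` advances along the cycle q0 → q1 → q0 while other symbols loop. Accept at q1.
With 2 states:
        a   b  
>  q0   q0  q1 
 * q1   q1  q0 
(> = start, * = accepting)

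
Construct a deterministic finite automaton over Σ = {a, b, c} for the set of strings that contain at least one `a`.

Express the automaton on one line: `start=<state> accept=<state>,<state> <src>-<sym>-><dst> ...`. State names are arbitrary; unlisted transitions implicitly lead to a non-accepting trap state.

Only the number of `a`s matters, and only up to 2. Make a chain s0 → s1 → s2 advanced by each `a` (with s2 absorbing); every other symbol self-loops. The accepting set is {s1, s2}.
3 states suffice.
        a   b   c  
>  s0   s1  s0  s0 
 * s1   s2  s1  s1 
 * s2   s2  s2  s2 
(> = start, * = accepting)

start=s0 accept=s1,s2 s0-a->s1 s0-b->s0 s0-c->s0 s1-a->s2 s1-b->s1 s1-c->s1 s2-a->s2 s2-b->s2 s2-c->s2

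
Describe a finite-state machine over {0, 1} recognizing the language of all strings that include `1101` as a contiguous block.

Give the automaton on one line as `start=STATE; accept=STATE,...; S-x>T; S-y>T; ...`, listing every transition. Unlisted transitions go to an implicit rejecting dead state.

States A..D record the length of the longest prefix of `1101` that matches the current input suffix. Reaching E means `1101` has been seen, and we stay there forever. Accept from E.
5 states suffice.
       0  1 
>  A   A  B 
   B   A  C 
   C   D  C 
   D   A  E 
 * E   E  E 
(> = start, * = accepting)

start=A; accept=E; A-0>A; A-1>B; B-0>A; B-1>C; C-0>D; C-1>C; D-0>A; D-1>E; E-0>E; E-1>E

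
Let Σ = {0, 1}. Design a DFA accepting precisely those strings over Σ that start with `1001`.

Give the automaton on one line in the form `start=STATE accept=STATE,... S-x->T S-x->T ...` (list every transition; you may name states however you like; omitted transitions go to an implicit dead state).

Check the first 4 symbols one by one: S0 through S3 record how many have matched `1001` so far; any wrong symbol goes to the dead state S5. After all 4 match we enter the accepting sink S4.
With 6 states:
        0   1  
>  S0   S5  S1 
   S1   S2  S5 
   S2   S3  S5 
   S3   S5  S4 
 * S4   S4  S4 
   S5   S5  S5 
(> = start, * = accepting)

start=S0 accept=S4 S0-0->S5 S0-1->S1 S1-0->S2 S1-1->S5 S2-0->S3 S2-1->S5 S3-0->S5 S3-1->S4 S4-0->S4 S4-1->S4 S5-0->S5 S5-1->S5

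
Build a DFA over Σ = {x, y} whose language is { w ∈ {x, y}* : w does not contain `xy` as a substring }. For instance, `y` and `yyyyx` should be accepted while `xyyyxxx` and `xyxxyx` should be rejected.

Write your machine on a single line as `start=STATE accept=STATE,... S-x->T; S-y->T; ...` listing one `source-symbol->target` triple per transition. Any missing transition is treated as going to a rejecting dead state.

start=A; accept=A,B; A-x->B; A-y->A; B-x->B; B-y->C; C-x->C; C-y->C

Track partial matches of the forbidden pattern `xy`. State C is a dead state reached once `xy` has occurred; every other state accepts. A means no part of `xy` is currently matched.
A 3-state machine:
       x  y 
>* A   B  A 
 * B   B  C 
   C   C  C 
(> = start, * = accepting)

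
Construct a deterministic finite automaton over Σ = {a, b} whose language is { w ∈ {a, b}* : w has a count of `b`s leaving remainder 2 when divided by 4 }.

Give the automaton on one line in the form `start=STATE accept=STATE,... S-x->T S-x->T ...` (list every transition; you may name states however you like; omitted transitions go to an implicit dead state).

Keep the running count of `b`s modulo 4: each `b` advances along the cycle S0 → S1 → S2 → S3 → S0 while other symbols loop. Accept at S2.
        a   b  
>  S0   S0  S1 
   S1   S1  S2 
 * S2   S2  S3 
   S3   S3  S0 
(> = start, * = accepting)

start=S0 accept=S2 S0-a->S0 S0-b->S1 S1-a->S1 S1-b->S2 S2-a->S2 S2-b->S3 S3-a->S3 S3-b->S0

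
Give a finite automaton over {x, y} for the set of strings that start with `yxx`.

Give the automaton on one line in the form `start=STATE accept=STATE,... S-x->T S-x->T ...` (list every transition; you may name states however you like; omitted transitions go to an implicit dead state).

Walk along `yxx` while the input agrees: from A take `y` to B, and so on. Any deviation drops to the rejecting sink E. Once D is reached the prefix is confirmed and every continuation is accepted.
A 5-state machine:
       x  y 
>  A   E  B 
   B   C  E 
   C   D  E 
 * D   D  D 
   E   E  E 
(> = start, * = accepting)

start=A accept=D A-x->E A-y->B B-x->C B-y->E C-x->D C-y->E D-x->D D-y->D E-x->E E-y->E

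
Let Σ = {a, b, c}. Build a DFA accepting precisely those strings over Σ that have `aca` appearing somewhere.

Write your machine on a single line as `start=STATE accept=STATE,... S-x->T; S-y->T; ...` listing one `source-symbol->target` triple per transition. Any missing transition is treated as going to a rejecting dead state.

start=q0; accept=q3; q0-a->q1; q0-b->q0; q0-c->q0; q1-a->q1; q1-b->q0; q1-c->q2; q2-a->q3; q2-b->q0; q2-c->q0; q3-a->q3; q3-b->q3; q3-c->q3

States q0..q2 record the length of the longest prefix of `aca` that matches the current input suffix. Reaching q3 means `aca` has been seen, and we stay there forever. Accept from q3.
With 4 states:
        a   b   c  
>  q0   q1  q0  q0 
   q1   q1  q0  q2 
   q2   q3  q0  q0 
 * q3   q3  q3  q3 
(> = start, * = accepting)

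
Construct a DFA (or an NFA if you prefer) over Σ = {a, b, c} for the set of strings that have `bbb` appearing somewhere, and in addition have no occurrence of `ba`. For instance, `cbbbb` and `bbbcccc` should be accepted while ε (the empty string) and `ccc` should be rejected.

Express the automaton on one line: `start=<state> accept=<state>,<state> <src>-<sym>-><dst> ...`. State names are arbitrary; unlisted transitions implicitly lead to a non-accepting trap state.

start=q0 accept=q4,q5 q0-a->q0 q0-b->q1 q0-c->q0 q1-a->q2 q1-b->q3 q1-c->q0 q2-a->q2 q2-b->q2 q2-c->q2 q3-a->q2 q3-b->q4 q3-c->q0 q4-a->q2 q4-b->q4 q4-c->q5 q5-a->q5 q5-b->q4 q5-c->q5

Build one automaton per condition and run them in lockstep. One (4 states) tracks whether and how much of `bbb` has been seen; the other (3 states) tracks partial matches of the forbidden pattern `ba`. Each combined state is a pair, one component from each; accept when both components accept. Minimizing collapses redundant product states.
With 6 states:
        a   b   c  
>  q0   q0  q1  q0 
   q1   q2  q3  q0 
   q2   q2  q2  q2 
   q3   q2  q4  q0 
 * q4   q2  q4  q5 
 * q5   q5  q4  q5 
(> = start, * = accepting)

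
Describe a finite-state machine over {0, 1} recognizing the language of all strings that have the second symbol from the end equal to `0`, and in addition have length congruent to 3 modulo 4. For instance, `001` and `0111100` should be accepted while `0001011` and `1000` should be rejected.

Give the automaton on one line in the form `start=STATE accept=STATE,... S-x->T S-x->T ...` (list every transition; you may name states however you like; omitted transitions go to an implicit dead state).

start=q0 accept=q4 q0-0->q1 q0-1->q1 q1-0->q2 q1-1->q3 q2-0->q4 q2-1->q4 q3-0->q5 q3-1->q5 q4-0->q0 q4-1->q0 q5-0->q0 q5-1->q0

Handle the two conditions separately and then intersect. The first has 7 states tracking the last 2 symbols read; the second has 4 states tracking the input length modulo 4. A product state is a pair (one from each), accepting exactly when both do. Equivalent product states are then merged.
        0   1  
>  q0   q1  q1 
   q1   q2  q3 
   q2   q4  q4 
   q3   q5  q5 
 * q4   q0  q0 
   q5   q0  q0 
(> = start, * = accepting)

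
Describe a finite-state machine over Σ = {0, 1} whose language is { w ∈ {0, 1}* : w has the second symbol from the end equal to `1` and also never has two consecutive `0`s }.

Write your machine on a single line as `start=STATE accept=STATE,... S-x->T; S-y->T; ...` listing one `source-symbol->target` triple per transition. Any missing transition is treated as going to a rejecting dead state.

start=q0; accept=q5,q6; q0-0->q1; q0-1->q2; q1-0->q3; q1-1->q4; q2-0->q5; q2-1->q6; q3-0->q3; q3-1->q7; q4-0->q5; q4-1->q6; q5-0->q3; q5-1->q4; q6-0->q5; q6-1->q6; q7-0->q8; q7-1->q9; q8-0->q3; q8-1->q7; q9-0->q8; q9-1->q9

Handle the two conditions separately and then intersect. The first has 7 states tracking the last 2 symbols read; the second has 3 states tracking partial matches of the forbidden pattern `00`. A product state is a pair (one from each), accepting exactly when both do.
10 states suffice.
        0   1  
>  q0   q1  q2 
   q1   q3  q4 
   q2   q5  q6 
   q3   q3  q7 
   q4   q5  q6 
 * q5   q3  q4 
 * q6   q5  q6 
   q7   q8  q9 
   q8   q3  q7 
   q9   q8  q9 
(> = start, * = accepting)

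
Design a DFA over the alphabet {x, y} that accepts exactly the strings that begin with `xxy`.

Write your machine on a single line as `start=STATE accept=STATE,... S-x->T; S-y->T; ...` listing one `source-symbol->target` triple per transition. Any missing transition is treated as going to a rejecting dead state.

Check the first 3 symbols one by one: q0 through q2 record how many have matched `xxy` so far; any wrong symbol goes to the dead state q4. After all 3 match we enter the accepting sink q3.
A 5-state machine:
        x   y  
>  q0   q1  q4 
   q1   q2  q4 
   q2   q4  q3 
 * q3   q3  q3 
   q4   q4  q4 
(> = start, * = accepting)

start=q0; accept=q3; q0-x->q1; q0-y->q4; q1-x->q2; q1-y->q4; q2-x->q4; q2-y->q3; q3-x->q3; q3-y->q3; q4-x->q4; q4-y->q4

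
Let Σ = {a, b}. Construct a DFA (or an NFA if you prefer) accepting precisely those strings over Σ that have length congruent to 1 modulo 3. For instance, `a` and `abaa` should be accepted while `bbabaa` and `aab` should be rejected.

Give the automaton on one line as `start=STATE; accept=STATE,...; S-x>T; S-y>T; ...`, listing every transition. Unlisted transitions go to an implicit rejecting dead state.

Count input length modulo 3: every symbol advances one step around the cycle q0 → q1 → q2 → q0. Accept at q1.
With 3 states:
        a   b  
>  q0   q1  q1 
 * q1   q2  q2 
   q2   q0  q0 
(> = start, * = accepting)

start=q0; accept=q1; q0-a>q1; q0-b>q1; q1-a>q2; q1-b>q2; q2-a>q0; q2-b>q0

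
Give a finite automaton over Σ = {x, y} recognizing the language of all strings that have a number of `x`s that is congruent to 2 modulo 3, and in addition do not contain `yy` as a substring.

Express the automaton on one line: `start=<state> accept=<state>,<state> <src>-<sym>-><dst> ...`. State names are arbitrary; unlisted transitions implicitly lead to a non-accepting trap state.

start=q0 accept=q3,q6 q0-x->q1 q0-y->q2 q1-x->q3 q1-y->q4 q2-x->q1 q2-y->q5 q3-x->q0 q3-y->q6 q4-x->q3 q4-y->q5 q5-x->q5 q5-y->q5 q6-x->q0 q6-y->q5

Run two small machines in parallel and take their product. One (3 states) tracks the count of `x`s modulo 3; the other (3 states) tracks partial matches of the forbidden pattern `yy`. Each combined state is a pair, one component from each; accept when both components accept. Equivalent product states are then merged.
        x   y  
>  q0   q1  q2 
   q1   q3  q4 
   q2   q1  q5 
 * q3   q0  q6 
   q4   q3  q5 
   q5   q5  q5 
 * q6   q0  q5 
(> = start, * = accepting)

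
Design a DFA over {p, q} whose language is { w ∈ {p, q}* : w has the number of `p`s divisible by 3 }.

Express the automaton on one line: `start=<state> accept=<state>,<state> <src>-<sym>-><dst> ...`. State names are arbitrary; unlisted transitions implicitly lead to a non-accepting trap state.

Keep the running count of `p`s modulo 3: each `p` advances along the cycle A → B → C → A while other symbols loop. Accept at A.
3 states suffice.
       p  q 
>* A   B  A 
   B   C  B 
   C   A  C 
(> = start, * = accepting)

start=A accept=A A-p->B A-q->A B-p->C B-q->B C-p->A C-q->C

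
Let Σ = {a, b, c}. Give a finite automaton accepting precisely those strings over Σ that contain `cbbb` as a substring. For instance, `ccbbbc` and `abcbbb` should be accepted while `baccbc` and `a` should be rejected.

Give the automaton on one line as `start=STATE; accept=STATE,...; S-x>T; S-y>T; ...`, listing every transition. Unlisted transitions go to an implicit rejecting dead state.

Track how much of `cbbb` has been matched so far: state S0 is no progress, S4 is the absorbing accept state reached once `cbbb` has occurred. Intermediate states record partial matches; on a mismatch, fall back to the longest reusable overlap.
        a   b   c  
>  S0   S0  S0  S1 
   S1   S0  S2  S1 
   S2   S0  S3  S1 
   S3   S0  S4  S1 
 * S4   S4  S4  S4 
(> = start, * = accepting)

start=S0; accept=S4; S0-a>S0; S0-b>S0; S0-c>S1; S1-a>S0; S1-b>S2; S1-c>S1; S2-a>S0; S2-b>S3; S2-c>S1; S3-a>S0; S3-b>S4; S3-c>S1; S4-a>S4; S4-b>S4; S4-c>S4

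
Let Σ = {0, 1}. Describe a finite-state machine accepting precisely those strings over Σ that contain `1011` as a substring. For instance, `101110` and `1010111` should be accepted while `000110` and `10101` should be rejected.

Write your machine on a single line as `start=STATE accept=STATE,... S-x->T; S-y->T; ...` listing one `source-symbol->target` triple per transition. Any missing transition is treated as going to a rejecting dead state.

start=q0; accept=q4; q0-0->q0; q0-1->q1; q1-0->q2; q1-1->q1; q2-0->q0; q2-1->q3; q3-0->q2; q3-1->q4; q4-0->q4; q4-1->q4

States q0..q3 record the length of the longest prefix of `1011` that matches the current input suffix. Reaching q4 means `1011` has been seen, and we stay there forever. Accept from q4.
With 5 states:
        0   1  
>  q0   q0  q1 
   q1   q2  q1 
   q2   q0  q3 
   q3   q2  q4 
 * q4   q4  q4 
(> = start, * = accepting)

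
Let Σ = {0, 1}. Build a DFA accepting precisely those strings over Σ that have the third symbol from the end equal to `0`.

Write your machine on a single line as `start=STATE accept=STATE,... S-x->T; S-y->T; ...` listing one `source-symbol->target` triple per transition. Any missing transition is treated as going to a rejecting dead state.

A DFA must remember the last 3 symbols (since which symbol is third-to-last isn't known until the input ends). Use one state per possible window of the last ≤3 symbols; accept from those whose window starts with `0`.
15 states suffice.
          0    1  
>  s0     s1   s2 
   s1     s3   s4 
   s2     s5   s6 
   s3     s7   s8 
   s4     s9  s10 
   s5    s11  s12 
   s6    s13  s14 
 * s7     s7   s8 
 * s8     s9  s10 
 * s9    s11  s12 
 * s10   s13  s14 
   s11    s7   s8 
   s12    s9  s10 
   s13   s11  s12 
   s14   s13  s14 
(> = start, * = accepting)

start=s0; accept=s7,s8,s9,s10; s0-0->s1; s0-1->s2; s1-0->s3; s1-1->s4; s2-0->s5; s2-1->s6; s3-0->s7; s3-1->s8; s4-0->s9; s4-1->s10; s5-0->s11; s5-1->s12; s6-0->s13; s6-1->s14; s7-0->s7; s7-1->s8; s8-0->s9; s8-1->s10; s9-0->s11; s9-1->s12; s10-0->s13; s10-1->s14; s11-0->s7; s11-1->s8; s12-0->s9; s12-1->s10; s13-0->s11; s13-1->s12; s14-0->s13; s14-1->s14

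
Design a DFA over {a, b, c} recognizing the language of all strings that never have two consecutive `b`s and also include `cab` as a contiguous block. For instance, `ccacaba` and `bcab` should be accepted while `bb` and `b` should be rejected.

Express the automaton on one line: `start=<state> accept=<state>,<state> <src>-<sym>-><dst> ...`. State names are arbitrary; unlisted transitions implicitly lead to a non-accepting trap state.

start=s0 accept=s6,s8 s0-a->s0 s0-b->s1 s0-c->s2 s1-a->s0 s1-b->s3 s1-c->s2 s2-a->s4 s2-b->s1 s2-c->s2 s3-a->s3 s3-b->s3 s3-c->s5 s4-a->s0 s4-b->s6 s4-c->s2 s5-a->s7 s5-b->s3 s5-c->s5 s6-a->s8 s6-b->s9 s6-c->s8 s7-a->s3 s7-b->s9 s7-c->s5 s8-a->s8 s8-b->s6 s8-c->s8 s9-a->s9 s9-b->s9 s9-c->s9

Run two small machines in parallel and take their product. The first has 3 states tracking partial matches of the forbidden pattern `bb`; the second has 4 states tracking whether and how much of `cab` has been seen. A product state is a pair (one from each), accepting exactly when both do.
        a   b   c  
>  s0   s0  s1  s2 
   s1   s0  s3  s2 
   s2   s4  s1  s2 
   s3   s3  s3  s5 
   s4   s0  s6  s2 
   s5   s7  s3  s5 
 * s6   s8  s9  s8 
   s7   s3  s9  s5 
 * s8   s8  s6  s8 
   s9   s9  s9  s9 
(> = start, * = accepting)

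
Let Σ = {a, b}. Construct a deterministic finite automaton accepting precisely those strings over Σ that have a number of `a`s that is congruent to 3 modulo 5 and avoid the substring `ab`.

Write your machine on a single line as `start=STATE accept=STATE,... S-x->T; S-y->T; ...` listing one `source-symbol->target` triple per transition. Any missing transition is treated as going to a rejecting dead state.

Handle the two conditions separately and then intersect. One (5 states) tracks the count of `a`s modulo 5; the other (3 states) tracks partial matches of the forbidden pattern `ab`. Each combined state is a pair, one component from each; accept when both components accept.
          a    b  
>  q0     q1   q0 
   q1     q2   q3 
   q2     q4   q5 
   q3     q5   q3 
 * q4     q6   q7 
   q5     q7   q5 
   q6     q8   q9 
   q7     q9   q7 
   q8     q1  q10 
   q9    q10   q9 
   q10    q3  q10 
(> = start, * = accepting)

start=q0; accept=q4; q0-a->q1; q0-b->q0; q1-a->q2; q1-b->q3; q2-a->q4; q2-b->q5; q3-a->q5; q3-b->q3; q4-a->q6; q4-b->q7; q5-a->q7; q5-b->q5; q6-a->q8; q6-b->q9; q7-a->q9; q7-b->q7; q8-a->q1; q8-b->q10; q9-a->q10; q9-b->q9; q10-a->q3; q10-b->q10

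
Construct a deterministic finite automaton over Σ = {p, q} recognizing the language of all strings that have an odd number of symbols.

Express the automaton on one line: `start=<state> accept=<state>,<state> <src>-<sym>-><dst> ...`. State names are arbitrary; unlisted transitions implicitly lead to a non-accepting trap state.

Count input length modulo 2: every symbol advances one step around the cycle s0 → s1 → s0. Accept at s1.
A 2-state machine:
        p   q  
>  s0   s1  s1 
 * s1   s0  s0 
(> = start, * = accepting)

start=s0 accept=s1 s0-p->s1 s0-q->s1 s1-p->s0 s1-q->s0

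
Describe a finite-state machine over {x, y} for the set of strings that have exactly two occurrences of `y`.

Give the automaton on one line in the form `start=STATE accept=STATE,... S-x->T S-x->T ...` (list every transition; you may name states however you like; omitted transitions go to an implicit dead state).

Only the number of `y`s matters, and only up to 3. Make a chain s0 → s1 → s2 → s3 advanced by each `y` (with s3 absorbing); every other symbol self-loops. The accepting set is {s2}.
A 4-state machine:
        x   y  
>  s0   s0  s1 
   s1   s1  s2 
 * s2   s2  s3 
   s3   s3  s3 
(> = start, * = accepting)

start=s0 accept=s2 s0-x->s0 s0-y->s1 s1-x->s1 s1-y->s2 s2-x->s2 s2-y->s3 s3-x->s3 s3-y->s3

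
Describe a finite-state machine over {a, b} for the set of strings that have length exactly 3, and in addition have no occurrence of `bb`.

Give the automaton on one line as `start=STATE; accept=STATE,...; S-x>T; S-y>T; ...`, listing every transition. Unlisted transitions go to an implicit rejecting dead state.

start=q0; accept=q6; q0-a>q1; q0-b>q2; q1-a>q3; q1-b>q4; q2-a>q3; q2-b>q5; q3-a>q6; q3-b>q6; q4-a>q6; q4-b>q5; q5-a>q5; q5-b>q5; q6-a>q5; q6-b>q5

Handle the two conditions separately and then intersect. One (5 states) tracks the input length, saturating at 4; the other (3 states) tracks partial matches of the forbidden pattern `bb`. Each combined state is a pair, one component from each; accept when both components accept. Equivalent product states are then merged.
        a   b  
>  q0   q1  q2 
   q1   q3  q4 
   q2   q3  q5 
   q3   q6  q6 
   q4   q6  q5 
   q5   q5  q5 
 * q6   q5  q5 
(> = start, * = accepting)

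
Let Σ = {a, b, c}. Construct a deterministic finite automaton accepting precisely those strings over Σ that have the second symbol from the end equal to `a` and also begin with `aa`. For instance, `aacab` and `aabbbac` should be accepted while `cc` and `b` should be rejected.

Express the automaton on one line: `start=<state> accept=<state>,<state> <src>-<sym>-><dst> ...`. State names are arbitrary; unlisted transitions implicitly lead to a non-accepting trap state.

Handle the two conditions separately and then intersect. The first has 13 states tracking the last 2 symbols read; the second has 4 states tracking whether the input so far still matches the prefix `aa`. A product state is a pair (one from each), accepting exactly when both do. Equivalent product states are then merged.
With 7 states:
        a   b   c  
>  S0   S1  S2  S2 
   S1   S3  S2  S2 
   S2   S2  S2  S2 
 * S3   S3  S4  S4 
 * S4   S5  S6  S6 
   S5   S3  S4  S4 
   S6   S5  S6  S6 
(> = start, * = accepting)

start=S0 accept=S3,S4 S0-a->S1 S0-b->S2 S0-c->S2 S1-a->S3 S1-b->S2 S1-c->S2 S2-a->S2 S2-b->S2 S2-c->S2 S3-a->S3 S3-b->S4 S3-c->S4 S4-a->S5 S4-b->S6 S4-c->S6 S5-a->S3 S5-b->S4 S5-c->S4 S6-a->S5 S6-b->S6 S6-c->S6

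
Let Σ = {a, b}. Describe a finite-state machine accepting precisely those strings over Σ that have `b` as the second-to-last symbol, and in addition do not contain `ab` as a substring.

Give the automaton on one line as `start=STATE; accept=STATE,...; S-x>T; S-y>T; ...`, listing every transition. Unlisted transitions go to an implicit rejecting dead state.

start=q0; accept=q3,q4; q0-a>q1; q0-b>q2; q1-a>q1; q1-b>q1; q2-a>q3; q2-b>q4; q3-a>q1; q3-b>q1; q4-a>q3; q4-b>q4

Run two small machines in parallel and take their product. The first has 7 states tracking the last 2 symbols read; the second has 3 states tracking partial matches of the forbidden pattern `ab`. A product state is a pair (one from each), accepting exactly when both do. After merging equivalent states the machine shrinks.
A 5-state machine:
        a   b  
>  q0   q1  q2 
   q1   q1  q1 
   q2   q3  q4 
 * q3   q1  q1 
 * q4   q3  q4 
(> = start, * = accepting)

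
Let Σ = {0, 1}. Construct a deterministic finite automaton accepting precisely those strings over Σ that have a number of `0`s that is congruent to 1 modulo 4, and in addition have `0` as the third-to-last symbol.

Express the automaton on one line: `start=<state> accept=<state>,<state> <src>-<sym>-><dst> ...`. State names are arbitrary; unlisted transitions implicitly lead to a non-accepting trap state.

Build one automaton per condition and run them in lockstep. The first has 4 states tracking the count of `0`s modulo 4; the second has 15 states tracking the last 3 symbols read. A product state is a pair (one from each), accepting exactly when both do. Equivalent product states are then merged.
A 15-state machine:
          0    1  
>  q0     q1   q0 
   q1     q2   q3 
   q2     q4   q2 
   q3     q2   q5 
   q4     q6   q7 
 * q5     q2   q8 
   q6     q9  q10 
   q7    q11   q7 
   q8     q2   q8 
 * q9     q2  q12 
   q10   q13   q0 
   q11   q14  q10 
 * q12    q2   q5 
 * q13    q2   q3 
   q14    q2  q12 
(> = start, * = accepting)

start=q0 accept=q5,q9,q12,q13 q0-0->q1 q0-1->q0 q1-0->q2 q1-1->q3 q2-0->q4 q2-1->q2 q3-0->q2 q3-1->q5 q4-0->q6 q4-1->q7 q5-0->q2 q5-1->q8 q6-0->q9 q6-1->q10 q7-0->q11 q7-1->q7 q8-0->q2 q8-1->q8 q9-0->q2 q9-1->q12 q10-0->q13 q10-1->q0 q11-0->q14 q11-1->q10 q12-0->q2 q12-1->q5 q13-0->q2 q13-1->q3 q14-0->q2 q14-1->q12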